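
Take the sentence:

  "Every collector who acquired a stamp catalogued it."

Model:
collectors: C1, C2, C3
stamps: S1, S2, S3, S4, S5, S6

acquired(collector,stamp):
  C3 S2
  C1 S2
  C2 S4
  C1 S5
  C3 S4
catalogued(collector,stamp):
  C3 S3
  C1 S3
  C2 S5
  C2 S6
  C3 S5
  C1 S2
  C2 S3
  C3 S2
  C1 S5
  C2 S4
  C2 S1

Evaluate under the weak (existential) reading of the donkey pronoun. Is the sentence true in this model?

"it" takes "a stamp" as antecedent — a donkey pronoun bound across the clause boundary.
Weak reading: every collector c with some acquired-stamp has at least one acquired-stamp s such that catalogued(c,s).
Per collector: C1:✓  C2:✓  C3:✓
Every collector in the restrictor has a witness.

True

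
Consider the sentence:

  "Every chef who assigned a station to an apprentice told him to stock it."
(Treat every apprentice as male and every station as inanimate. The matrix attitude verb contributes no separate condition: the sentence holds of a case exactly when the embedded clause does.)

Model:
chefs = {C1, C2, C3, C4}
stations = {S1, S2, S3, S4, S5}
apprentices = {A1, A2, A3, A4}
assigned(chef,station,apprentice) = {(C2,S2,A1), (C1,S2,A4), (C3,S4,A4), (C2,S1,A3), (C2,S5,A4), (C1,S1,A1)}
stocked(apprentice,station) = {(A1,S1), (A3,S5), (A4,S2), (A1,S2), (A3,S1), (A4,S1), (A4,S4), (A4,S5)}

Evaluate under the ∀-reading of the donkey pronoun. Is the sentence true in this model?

"him" takes "an apprentice" as antecedent and "it" takes "a station"; both are donkey pronouns co-varying with the restrictor.
Strong reading: for every (c,s,a) with assigned(c,s,a), stocked(a,s).
Restrictor triples: (C1,S1,A1)→stocked(A1,S1) ✓  (C1,S2,A4)→stocked(A4,S2) ✓  (C2,S1,A3)→stocked(A3,S1) ✓  (C2,S2,A1)→stocked(A1,S2) ✓  (C2,S5,A4)→stocked(A4,S5) ✓  (C3,S4,A4)→stocked(A4,S4) ✓
Every restrictor triple satisfies the scope.

True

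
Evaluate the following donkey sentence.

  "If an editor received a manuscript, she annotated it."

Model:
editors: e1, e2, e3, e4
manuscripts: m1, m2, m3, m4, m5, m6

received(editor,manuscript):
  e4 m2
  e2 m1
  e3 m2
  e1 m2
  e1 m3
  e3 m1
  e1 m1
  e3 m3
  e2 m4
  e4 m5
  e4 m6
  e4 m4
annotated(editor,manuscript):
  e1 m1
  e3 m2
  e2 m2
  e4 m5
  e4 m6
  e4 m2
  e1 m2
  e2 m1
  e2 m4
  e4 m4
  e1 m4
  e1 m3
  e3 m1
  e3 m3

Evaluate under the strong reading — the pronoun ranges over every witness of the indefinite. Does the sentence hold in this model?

"it" takes "a manuscript" as antecedent — a donkey pronoun bound across the clause boundary.
Strong reading: for every (e,m) with received(e,m), annotated(e,m).
Restrictor pairs: (e1,m1) ✓  (e1,m2) ✓  (e1,m3) ✓  (e2,m1) ✓  (e2,m4) ✓  (e3,m1) ✓  (e3,m2) ✓  (e3,m3) ✓  (e4,m2) ✓  (e4,m4) ✓  (e4,m5) ✓  (e4,m6) ✓
Every restrictor pair satisfies the scope.

True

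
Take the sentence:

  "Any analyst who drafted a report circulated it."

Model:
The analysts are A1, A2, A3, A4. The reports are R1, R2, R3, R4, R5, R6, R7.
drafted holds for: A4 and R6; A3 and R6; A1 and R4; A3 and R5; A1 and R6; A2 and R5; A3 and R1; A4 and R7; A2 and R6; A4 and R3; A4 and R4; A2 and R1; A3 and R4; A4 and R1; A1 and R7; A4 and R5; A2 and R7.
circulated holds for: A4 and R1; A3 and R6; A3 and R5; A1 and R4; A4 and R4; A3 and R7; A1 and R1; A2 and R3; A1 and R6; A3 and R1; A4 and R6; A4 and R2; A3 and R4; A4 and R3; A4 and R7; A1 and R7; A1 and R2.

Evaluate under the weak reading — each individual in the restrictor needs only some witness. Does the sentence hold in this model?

False

"it" takes "a report" as antecedent — a donkey pronoun bound across the clause boundary.
Weak reading: every analyst a with some drafted-report has at least one drafted-report r such that circulated(a,r).
Per analyst: A1:✓  A2:✗  A3:✓  A4:✓
A2 has no witness among its drafted-reports.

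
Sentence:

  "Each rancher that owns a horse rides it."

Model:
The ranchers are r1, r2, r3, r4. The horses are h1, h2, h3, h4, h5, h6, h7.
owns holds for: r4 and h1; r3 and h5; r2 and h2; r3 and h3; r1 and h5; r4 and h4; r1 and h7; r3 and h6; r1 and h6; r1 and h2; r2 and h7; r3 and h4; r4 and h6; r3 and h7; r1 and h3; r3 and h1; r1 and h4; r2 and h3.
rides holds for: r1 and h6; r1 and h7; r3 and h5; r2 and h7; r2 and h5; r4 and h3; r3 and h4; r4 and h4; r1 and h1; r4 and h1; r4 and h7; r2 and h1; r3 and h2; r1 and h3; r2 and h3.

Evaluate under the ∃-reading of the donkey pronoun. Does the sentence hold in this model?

"it" takes "a horse" as antecedent — a donkey pronoun bound across the clause boundary.
Weak reading: every rancher r with some owns-horse has at least one owns-horse h such that rides(r,h).
Per rancher: r1:✓  r2:✓  r3:✓  r4:✓
Every rancher in the restrictor has a witness.

True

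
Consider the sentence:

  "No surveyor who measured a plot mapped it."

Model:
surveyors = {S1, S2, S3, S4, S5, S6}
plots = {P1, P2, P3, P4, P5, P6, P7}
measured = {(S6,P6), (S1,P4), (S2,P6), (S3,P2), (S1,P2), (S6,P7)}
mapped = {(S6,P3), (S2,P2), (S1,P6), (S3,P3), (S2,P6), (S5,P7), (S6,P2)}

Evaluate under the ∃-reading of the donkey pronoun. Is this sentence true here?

"it" takes "a plot" as antecedent — a donkey pronoun bound across the clause boundary.
Truth condition: for no (s,p) with measured(s,p) does mapped(s,p) hold.
Restrictor pairs — does the scope hold? (S1,P2):fails  (S1,P4):fails  (S2,P6):holds  (S3,P2):fails  (S6,P6):fails  (S6,P7):fails
Scope holds for 1 pair(s), so the sentence is false.

False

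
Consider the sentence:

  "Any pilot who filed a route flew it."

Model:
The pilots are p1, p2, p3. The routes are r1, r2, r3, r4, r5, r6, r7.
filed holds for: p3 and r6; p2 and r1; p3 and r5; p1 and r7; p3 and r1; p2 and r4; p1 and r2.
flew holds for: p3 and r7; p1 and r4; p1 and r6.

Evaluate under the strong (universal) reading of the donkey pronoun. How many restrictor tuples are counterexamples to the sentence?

"it" takes "a route" as antecedent — a donkey pronoun bound across the clause boundary.
Strong reading: for every (p,r) with filed(p,r), flew(p,r).
Restrictor pairs: (p1,r2) ✗  (p1,r7) ✗  (p2,r1) ✗  (p2,r4) ✗  (p3,r1) ✗  (p3,r5) ✗  (p3,r6) ✗
Counterexamples (restrictor pairs failing the scope): 7.

7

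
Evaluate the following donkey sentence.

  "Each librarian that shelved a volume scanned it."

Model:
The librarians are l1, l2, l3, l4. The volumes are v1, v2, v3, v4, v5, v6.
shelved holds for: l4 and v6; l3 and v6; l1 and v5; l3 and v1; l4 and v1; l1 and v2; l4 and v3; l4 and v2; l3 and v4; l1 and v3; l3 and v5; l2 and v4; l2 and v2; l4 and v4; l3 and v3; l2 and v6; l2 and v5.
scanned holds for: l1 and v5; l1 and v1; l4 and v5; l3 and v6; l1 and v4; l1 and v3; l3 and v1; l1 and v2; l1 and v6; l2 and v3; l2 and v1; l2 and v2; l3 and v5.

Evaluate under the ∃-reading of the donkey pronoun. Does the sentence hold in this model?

"it" takes "a volume" as antecedent — a donkey pronoun bound across the clause boundary.
Weak reading: every librarian l with some shelved-volume has at least one shelved-volume v such that scanned(l,v).
Per librarian: l1:✓  l2:✓  l3:✓  l4:✗
l4 has no witness among its shelved-volumes.

False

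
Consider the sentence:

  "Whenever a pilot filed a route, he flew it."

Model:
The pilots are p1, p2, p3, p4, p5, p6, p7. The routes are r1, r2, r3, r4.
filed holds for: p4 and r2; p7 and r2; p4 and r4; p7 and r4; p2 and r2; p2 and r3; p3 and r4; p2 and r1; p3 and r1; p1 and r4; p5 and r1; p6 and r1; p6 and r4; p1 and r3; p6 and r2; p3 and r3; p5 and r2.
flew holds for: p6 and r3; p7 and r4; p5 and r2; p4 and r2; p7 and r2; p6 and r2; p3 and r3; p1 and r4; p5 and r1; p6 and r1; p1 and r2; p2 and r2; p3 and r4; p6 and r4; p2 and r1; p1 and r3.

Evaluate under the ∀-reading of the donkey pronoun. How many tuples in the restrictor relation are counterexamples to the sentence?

"it" takes "a route" as antecedent — a donkey pronoun bound across the clause boundary.
Strong reading: for every (p,r) with filed(p,r), flew(p,r).
Restrictor pairs: (p1,r3) ✓  (p1,r4) ✓  (p2,r1) ✓  (p2,r2) ✓  (p2,r3) ✗  (p3,r1) ✗  (p3,r3) ✓  (p3,r4) ✓  (p4,r2) ✓  (p4,r4) ✗  (p5,r1) ✓  (p5,r2) ✓  (p6,r1) ✓  (p6,r2) ✓  (p6,r4) ✓  (p7,r2) ✓  (p7,r4) ✓
Counterexamples (restrictor pairs failing the scope): 3.

3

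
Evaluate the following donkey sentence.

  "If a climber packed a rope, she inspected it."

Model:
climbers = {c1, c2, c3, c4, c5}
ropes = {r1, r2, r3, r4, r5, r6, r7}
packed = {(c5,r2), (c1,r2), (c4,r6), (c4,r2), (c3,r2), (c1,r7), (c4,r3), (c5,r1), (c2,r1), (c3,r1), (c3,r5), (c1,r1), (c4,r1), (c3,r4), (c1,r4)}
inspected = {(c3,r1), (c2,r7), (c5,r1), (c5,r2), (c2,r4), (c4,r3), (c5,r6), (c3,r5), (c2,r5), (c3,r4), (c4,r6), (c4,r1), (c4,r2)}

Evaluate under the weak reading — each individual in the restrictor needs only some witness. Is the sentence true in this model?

"it" takes "a rope" as antecedent — a donkey pronoun bound across the clause boundary.
Weak reading: every climber c with some packed-rope has at least one packed-rope r such that inspected(c,r).
Per climber: c1:✗  c2:✗  c3:✓  c4:✓  c5:✓
c1 has no witness among its packed-ropes.

False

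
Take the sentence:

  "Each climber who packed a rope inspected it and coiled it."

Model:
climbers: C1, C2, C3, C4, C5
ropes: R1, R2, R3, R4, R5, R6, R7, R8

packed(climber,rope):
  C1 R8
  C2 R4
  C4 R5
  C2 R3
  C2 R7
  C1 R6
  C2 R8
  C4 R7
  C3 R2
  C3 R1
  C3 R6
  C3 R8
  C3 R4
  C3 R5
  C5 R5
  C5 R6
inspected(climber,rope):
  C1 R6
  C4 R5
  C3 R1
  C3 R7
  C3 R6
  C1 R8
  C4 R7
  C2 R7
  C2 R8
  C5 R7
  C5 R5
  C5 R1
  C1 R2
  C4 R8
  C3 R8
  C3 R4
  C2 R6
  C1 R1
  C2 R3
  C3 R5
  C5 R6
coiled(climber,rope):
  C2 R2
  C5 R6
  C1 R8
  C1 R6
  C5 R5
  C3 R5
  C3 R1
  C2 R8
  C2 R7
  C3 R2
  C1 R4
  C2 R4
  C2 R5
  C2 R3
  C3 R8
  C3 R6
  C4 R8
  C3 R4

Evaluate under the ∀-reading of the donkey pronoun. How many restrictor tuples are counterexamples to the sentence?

4

"it" takes "a rope" as antecedent — a donkey pronoun bound across the clause boundary.
Strong reading: for every (c,r) with packed(c,r), inspected(c,r) ∧ coiled(c,r).
Restrictor pairs: (C1,R6) ✓  (C1,R8) ✓  (C2,R3) ✓  (C2,R4) ✗  (C2,R7) ✓  (C2,R8) ✓  (C3,R1) ✓  (C3,R2) ✗  (C3,R4) ✓  (C3,R5) ✓  (C3,R6) ✓  (C3,R8) ✓  (C4,R5) ✗  (C4,R7) ✗  (C5,R5) ✓  (C5,R6) ✓
Counterexamples (restrictor pairs failing the scope): 4.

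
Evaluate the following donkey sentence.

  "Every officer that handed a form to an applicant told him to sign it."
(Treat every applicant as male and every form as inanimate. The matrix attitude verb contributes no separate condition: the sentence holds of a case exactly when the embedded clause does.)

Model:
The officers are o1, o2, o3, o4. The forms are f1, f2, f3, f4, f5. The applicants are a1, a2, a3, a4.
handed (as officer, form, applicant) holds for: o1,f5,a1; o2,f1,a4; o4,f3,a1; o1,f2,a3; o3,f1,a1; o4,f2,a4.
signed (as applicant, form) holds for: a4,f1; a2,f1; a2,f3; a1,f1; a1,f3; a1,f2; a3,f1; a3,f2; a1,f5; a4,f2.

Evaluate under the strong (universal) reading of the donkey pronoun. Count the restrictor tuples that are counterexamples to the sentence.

0

"him" takes "an applicant" as antecedent and "it" takes "a form"; both are donkey pronouns co-varying with the restrictor.
Strong reading: for every (o,f,a) with handed(o,f,a), signed(a,f).
Restrictor triples: (o1,f2,a3)→signed(a3,f2) ✓  (o1,f5,a1)→signed(a1,f5) ✓  (o2,f1,a4)→signed(a4,f1) ✓  (o3,f1,a1)→signed(a1,f1) ✓  (o4,f2,a4)→signed(a4,f2) ✓  (o4,f3,a1)→signed(a1,f3) ✓
Counterexamples (restrictor triples failing the scope): 0.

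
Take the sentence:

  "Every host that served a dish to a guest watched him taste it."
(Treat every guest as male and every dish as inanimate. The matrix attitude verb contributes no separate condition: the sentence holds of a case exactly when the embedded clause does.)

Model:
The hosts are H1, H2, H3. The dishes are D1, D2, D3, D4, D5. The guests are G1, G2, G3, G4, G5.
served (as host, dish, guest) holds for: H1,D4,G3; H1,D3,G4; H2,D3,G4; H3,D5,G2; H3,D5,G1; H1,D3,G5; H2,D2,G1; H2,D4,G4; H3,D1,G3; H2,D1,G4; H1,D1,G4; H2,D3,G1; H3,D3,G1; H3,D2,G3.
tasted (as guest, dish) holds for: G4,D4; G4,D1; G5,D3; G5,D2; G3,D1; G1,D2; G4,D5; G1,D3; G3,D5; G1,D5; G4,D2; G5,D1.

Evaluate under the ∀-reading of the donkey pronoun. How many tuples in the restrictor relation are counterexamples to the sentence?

5

"him" takes "a guest" as antecedent and "it" takes "a dish"; both are donkey pronouns co-varying with the restrictor.
Strong reading: for every (h,d,g) with served(h,d,g), tasted(g,d).
Restrictor triples: (H1,D1,G4)→tasted(G4,D1) ✓  (H1,D3,G4)→tasted(G4,D3) ✗  (H1,D3,G5)→tasted(G5,D3) ✓  (H1,D4,G3)→tasted(G3,D4) ✗  (H2,D1,G4)→tasted(G4,D1) ✓  (H2,D2,G1)→tasted(G1,D2) ✓  (H2,D3,G1)→tasted(G1,D3) ✓  (H2,D3,G4)→tasted(G4,D3) ✗  (H2,D4,G4)→tasted(G4,D4) ✓  (H3,D1,G3)→tasted(G3,D1) ✓  (H3,D2,G3)→tasted(G3,D2) ✗  (H3,D3,G1)→tasted(G1,D3) ✓  (H3,D5,G1)→tasted(G1,D5) ✓  (H3,D5,G2)→tasted(G2,D5) ✗
Counterexamples (restrictor triples failing the scope): 5.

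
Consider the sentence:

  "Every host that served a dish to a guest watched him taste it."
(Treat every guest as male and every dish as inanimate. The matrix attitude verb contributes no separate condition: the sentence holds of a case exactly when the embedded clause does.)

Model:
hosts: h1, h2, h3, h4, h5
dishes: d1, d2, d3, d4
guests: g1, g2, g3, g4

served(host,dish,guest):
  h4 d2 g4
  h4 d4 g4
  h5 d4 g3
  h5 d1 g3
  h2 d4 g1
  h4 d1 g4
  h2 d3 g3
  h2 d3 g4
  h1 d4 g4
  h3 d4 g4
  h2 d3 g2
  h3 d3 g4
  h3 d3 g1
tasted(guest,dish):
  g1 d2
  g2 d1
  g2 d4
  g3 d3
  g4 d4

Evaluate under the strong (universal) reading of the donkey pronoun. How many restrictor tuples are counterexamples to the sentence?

9

"him" takes "a guest" as antecedent and "it" takes "a dish"; both are donkey pronouns co-varying with the restrictor.
Strong reading: for every (h,d,g) with served(h,d,g), tasted(g,d).
Restrictor triples: (h1,d4,g4)→tasted(g4,d4) ✓  (h2,d3,g2)→tasted(g2,d3) ✗  (h2,d3,g3)→tasted(g3,d3) ✓  (h2,d3,g4)→tasted(g4,d3) ✗  (h2,d4,g1)→tasted(g1,d4) ✗  (h3,d3,g1)→tasted(g1,d3) ✗  (h3,d3,g4)→tasted(g4,d3) ✗  (h3,d4,g4)→tasted(g4,d4) ✓  (h4,d1,g4)→tasted(g4,d1) ✗  (h4,d2,g4)→tasted(g4,d2) ✗  (h4,d4,g4)→tasted(g4,d4) ✓  (h5,d1,g3)→tasted(g3,d1) ✗  (h5,d4,g3)→tasted(g3,d4) ✗
Counterexamples (restrictor triples failing the scope): 9.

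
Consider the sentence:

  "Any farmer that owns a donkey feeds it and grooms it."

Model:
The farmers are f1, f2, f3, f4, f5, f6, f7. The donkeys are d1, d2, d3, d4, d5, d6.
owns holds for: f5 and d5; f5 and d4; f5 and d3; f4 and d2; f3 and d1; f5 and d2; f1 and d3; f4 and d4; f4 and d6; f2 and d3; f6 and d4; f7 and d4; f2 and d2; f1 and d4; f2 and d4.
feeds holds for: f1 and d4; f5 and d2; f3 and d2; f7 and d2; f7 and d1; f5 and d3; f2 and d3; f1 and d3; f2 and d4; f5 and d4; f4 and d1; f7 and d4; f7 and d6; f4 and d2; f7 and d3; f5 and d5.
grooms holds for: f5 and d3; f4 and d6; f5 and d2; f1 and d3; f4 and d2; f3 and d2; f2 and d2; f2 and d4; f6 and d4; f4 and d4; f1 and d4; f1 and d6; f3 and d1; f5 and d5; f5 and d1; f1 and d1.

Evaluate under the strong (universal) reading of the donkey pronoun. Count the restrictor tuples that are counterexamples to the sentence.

"it" takes "a donkey" as antecedent — a donkey pronoun bound across the clause boundary.
Strong reading: for every (f,d) with owns(f,d), feeds(f,d) ∧ grooms(f,d).
Restrictor pairs: (f1,d3) ✓  (f1,d4) ✓  (f2,d2) ✗  (f2,d3) ✗  (f2,d4) ✓  (f3,d1) ✗  (f4,d2) ✓  (f4,d4) ✗  (f4,d6) ✗  (f5,d2) ✓  (f5,d3) ✓  (f5,d4) ✗  (f5,d5) ✓  (f6,d4) ✗  (f7,d4) ✗
Counterexamples (restrictor pairs failing the scope): 8.

8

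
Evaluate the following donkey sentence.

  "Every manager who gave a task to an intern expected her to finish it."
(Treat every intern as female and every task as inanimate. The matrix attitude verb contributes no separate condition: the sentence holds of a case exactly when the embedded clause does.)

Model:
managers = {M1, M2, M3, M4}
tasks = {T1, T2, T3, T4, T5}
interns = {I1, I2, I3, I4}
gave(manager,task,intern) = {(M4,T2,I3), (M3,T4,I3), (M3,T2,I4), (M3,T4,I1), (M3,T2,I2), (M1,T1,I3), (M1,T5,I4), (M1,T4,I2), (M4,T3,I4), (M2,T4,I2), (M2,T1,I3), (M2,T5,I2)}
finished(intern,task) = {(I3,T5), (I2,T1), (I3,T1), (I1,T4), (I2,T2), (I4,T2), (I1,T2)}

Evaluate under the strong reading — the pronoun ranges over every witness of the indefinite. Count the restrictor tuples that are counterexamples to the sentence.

"her" takes "an intern" as antecedent and "it" takes "a task"; both are donkey pronouns co-varying with the restrictor.
Strong reading: for every (m,t,i) with gave(m,t,i), finished(i,t).
Restrictor triples: (M1,T1,I3)→finished(I3,T1) ✓  (M1,T4,I2)→finished(I2,T4) ✗  (M1,T5,I4)→finished(I4,T5) ✗  (M2,T1,I3)→finished(I3,T1) ✓  (M2,T4,I2)→finished(I2,T4) ✗  (M2,T5,I2)→finished(I2,T5) ✗  (M3,T2,I2)→finished(I2,T2) ✓  (M3,T2,I4)→finished(I4,T2) ✓  (M3,T4,I1)→finished(I1,T4) ✓  (M3,T4,I3)→finished(I3,T4) ✗  (M4,T2,I3)→finished(I3,T2) ✗  (M4,T3,I4)→finished(I4,T3) ✗
Counterexamples (restrictor triples failing the scope): 7.

7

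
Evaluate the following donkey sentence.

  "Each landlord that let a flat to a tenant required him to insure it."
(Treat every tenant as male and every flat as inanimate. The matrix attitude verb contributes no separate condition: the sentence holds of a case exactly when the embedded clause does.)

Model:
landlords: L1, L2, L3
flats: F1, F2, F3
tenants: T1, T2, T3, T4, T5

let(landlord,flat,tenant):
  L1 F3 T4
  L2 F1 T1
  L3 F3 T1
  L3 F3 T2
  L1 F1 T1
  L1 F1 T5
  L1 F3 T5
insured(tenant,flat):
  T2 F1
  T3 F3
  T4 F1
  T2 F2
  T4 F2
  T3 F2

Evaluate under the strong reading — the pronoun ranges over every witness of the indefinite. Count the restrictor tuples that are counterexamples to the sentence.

"him" takes "a tenant" as antecedent and "it" takes "a flat"; both are donkey pronouns co-varying with the restrictor.
Strong reading: for every (l,f,t) with let(l,f,t), insured(t,f).
Restrictor triples: (L1,F1,T1)→insured(T1,F1) ✗  (L1,F1,T5)→insured(T5,F1) ✗  (L1,F3,T4)→insured(T4,F3) ✗  (L1,F3,T5)→insured(T5,F3) ✗  (L2,F1,T1)→insured(T1,F1) ✗  (L3,F3,T1)→insured(T1,F3) ✗  (L3,F3,T2)→insured(T2,F3) ✗
Counterexamples (restrictor triples failing the scope): 7.

7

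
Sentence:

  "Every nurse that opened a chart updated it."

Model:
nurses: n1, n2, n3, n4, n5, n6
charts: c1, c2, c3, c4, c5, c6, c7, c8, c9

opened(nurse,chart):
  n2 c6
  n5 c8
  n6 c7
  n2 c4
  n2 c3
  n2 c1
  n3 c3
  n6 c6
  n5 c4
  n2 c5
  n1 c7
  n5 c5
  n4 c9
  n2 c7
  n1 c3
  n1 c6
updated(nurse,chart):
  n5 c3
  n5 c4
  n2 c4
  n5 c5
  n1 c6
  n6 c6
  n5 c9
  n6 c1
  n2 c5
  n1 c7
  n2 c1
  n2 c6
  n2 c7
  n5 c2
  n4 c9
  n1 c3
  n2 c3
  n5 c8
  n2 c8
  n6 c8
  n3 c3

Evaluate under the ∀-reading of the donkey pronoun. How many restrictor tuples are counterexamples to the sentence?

"it" takes "a chart" as antecedent — a donkey pronoun bound across the clause boundary.
Strong reading: for every (n,c) with opened(n,c), updated(n,c).
Restrictor pairs: (n1,c3) ✓  (n1,c6) ✓  (n1,c7) ✓  (n2,c1) ✓  (n2,c3) ✓  (n2,c4) ✓  (n2,c5) ✓  (n2,c6) ✓  (n2,c7) ✓  (n3,c3) ✓  (n4,c9) ✓  (n5,c4) ✓  (n5,c5) ✓  (n5,c8) ✓  (n6,c6) ✓  (n6,c7) ✗
Counterexamples (restrictor pairs failing the scope): 1.

1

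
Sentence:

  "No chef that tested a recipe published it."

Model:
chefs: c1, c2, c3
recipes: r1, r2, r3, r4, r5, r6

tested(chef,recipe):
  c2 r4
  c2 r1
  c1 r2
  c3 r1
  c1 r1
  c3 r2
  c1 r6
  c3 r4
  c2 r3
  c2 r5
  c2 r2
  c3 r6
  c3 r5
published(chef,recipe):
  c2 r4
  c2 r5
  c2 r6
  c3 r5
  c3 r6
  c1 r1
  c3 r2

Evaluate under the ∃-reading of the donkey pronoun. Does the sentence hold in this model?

"it" takes "a recipe" as antecedent — a donkey pronoun bound across the clause boundary.
Truth condition: for no (c,r) with tested(c,r) does published(c,r) hold.
Restrictor pairs — does the scope hold? (c1,r1):holds  (c1,r2):fails  (c1,r6):fails  (c2,r1):fails  (c2,r2):fails  (c2,r3):fails  (c2,r4):holds  (c2,r5):holds  (c3,r1):fails  (c3,r2):holds  (c3,r4):fails  (c3,r5):holds  (c3,r6):holds
Scope holds for 6 pair(s), so the sentence is false.

False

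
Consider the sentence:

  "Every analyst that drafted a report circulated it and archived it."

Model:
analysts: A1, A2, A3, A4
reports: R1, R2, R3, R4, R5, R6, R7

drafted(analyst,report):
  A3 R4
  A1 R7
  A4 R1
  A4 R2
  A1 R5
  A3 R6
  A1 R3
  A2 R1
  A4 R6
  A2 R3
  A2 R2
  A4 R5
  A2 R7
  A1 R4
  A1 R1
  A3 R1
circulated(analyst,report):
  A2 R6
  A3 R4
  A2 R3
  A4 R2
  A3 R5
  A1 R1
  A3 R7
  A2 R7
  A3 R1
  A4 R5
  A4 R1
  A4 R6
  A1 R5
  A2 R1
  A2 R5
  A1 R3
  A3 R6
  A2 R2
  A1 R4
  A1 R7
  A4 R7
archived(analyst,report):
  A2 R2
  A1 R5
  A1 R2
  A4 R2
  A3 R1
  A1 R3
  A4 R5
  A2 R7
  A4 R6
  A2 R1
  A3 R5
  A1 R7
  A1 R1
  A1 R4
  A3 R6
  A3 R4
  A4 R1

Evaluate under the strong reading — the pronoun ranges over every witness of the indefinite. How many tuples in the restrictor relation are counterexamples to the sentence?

"it" takes "a report" as antecedent — a donkey pronoun bound across the clause boundary.
Strong reading: for every (a,r) with drafted(a,r), circulated(a,r) ∧ archived(a,r).
Restrictor pairs: (A1,R1) ✓  (A1,R3) ✓  (A1,R4) ✓  (A1,R5) ✓  (A1,R7) ✓  (A2,R1) ✓  (A2,R2) ✓  (A2,R3) ✗  (A2,R7) ✓  (A3,R1) ✓  (A3,R4) ✓  (A3,R6) ✓  (A4,R1) ✓  (A4,R2) ✓  (A4,R5) ✓  (A4,R6) ✓
Counterexamples (restrictor pairs failing the scope): 1.

1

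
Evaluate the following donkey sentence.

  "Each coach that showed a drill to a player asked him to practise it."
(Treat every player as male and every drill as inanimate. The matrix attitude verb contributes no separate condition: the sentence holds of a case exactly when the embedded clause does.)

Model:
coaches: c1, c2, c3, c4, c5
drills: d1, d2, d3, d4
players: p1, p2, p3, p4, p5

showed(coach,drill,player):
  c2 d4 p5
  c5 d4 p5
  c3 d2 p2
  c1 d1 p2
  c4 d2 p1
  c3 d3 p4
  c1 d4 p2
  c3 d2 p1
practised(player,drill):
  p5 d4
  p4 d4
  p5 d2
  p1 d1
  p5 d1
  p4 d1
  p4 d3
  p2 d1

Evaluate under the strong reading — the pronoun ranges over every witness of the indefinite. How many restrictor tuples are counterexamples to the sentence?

4

"him" takes "a player" as antecedent and "it" takes "a drill"; both are donkey pronouns co-varying with the restrictor.
Strong reading: for every (c,d,p) with showed(c,d,p), practised(p,d).
Restrictor triples: (c1,d1,p2)→practised(p2,d1) ✓  (c1,d4,p2)→practised(p2,d4) ✗  (c2,d4,p5)→practised(p5,d4) ✓  (c3,d2,p1)→practised(p1,d2) ✗  (c3,d2,p2)→practised(p2,d2) ✗  (c3,d3,p4)→practised(p4,d3) ✓  (c4,d2,p1)→practised(p1,d2) ✗  (c5,d4,p5)→practised(p5,d4) ✓
Counterexamples (restrictor triples failing the scope): 4.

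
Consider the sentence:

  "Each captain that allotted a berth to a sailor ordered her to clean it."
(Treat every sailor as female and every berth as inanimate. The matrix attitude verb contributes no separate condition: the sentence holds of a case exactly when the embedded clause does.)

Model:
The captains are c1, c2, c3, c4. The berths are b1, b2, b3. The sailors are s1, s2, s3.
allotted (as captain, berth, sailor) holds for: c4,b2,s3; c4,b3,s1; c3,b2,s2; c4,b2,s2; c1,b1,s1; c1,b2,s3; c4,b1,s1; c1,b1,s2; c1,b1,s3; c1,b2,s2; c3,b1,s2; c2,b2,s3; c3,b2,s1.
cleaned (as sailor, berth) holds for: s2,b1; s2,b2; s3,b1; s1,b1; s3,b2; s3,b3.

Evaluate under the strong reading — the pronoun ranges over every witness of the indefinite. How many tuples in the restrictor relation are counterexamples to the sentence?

2

"her" takes "a sailor" as antecedent and "it" takes "a berth"; both are donkey pronouns co-varying with the restrictor.
Strong reading: for every (c,b,s) with allotted(c,b,s), cleaned(s,b).
Restrictor triples: (c1,b1,s1)→cleaned(s1,b1) ✓  (c1,b1,s2)→cleaned(s2,b1) ✓  (c1,b1,s3)→cleaned(s3,b1) ✓  (c1,b2,s2)→cleaned(s2,b2) ✓  (c1,b2,s3)→cleaned(s3,b2) ✓  (c2,b2,s3)→cleaned(s3,b2) ✓  (c3,b1,s2)→cleaned(s2,b1) ✓  (c3,b2,s1)→cleaned(s1,b2) ✗  (c3,b2,s2)→cleaned(s2,b2) ✓  (c4,b1,s1)→cleaned(s1,b1) ✓  (c4,b2,s2)→cleaned(s2,b2) ✓  (c4,b2,s3)→cleaned(s3,b2) ✓  (c4,b3,s1)→cleaned(s1,b3) ✗
Counterexamples (restrictor triples failing the scope): 2.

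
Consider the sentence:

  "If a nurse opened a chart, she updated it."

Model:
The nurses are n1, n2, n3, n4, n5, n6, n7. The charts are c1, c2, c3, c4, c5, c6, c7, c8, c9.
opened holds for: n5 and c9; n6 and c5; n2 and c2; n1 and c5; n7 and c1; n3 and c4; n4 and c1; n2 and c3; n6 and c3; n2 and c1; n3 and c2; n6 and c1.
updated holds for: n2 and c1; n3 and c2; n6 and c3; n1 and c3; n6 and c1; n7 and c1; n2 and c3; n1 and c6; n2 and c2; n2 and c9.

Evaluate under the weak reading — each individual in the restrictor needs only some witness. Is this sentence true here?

False

"it" takes "a chart" as antecedent — a donkey pronoun bound across the clause boundary.
Weak reading: every nurse n with some opened-chart has at least one opened-chart c such that updated(n,c).
Per nurse: n1:✗  n2:✓  n3:✓  n4:✗  n5:✗  n6:✓  n7:✓
n1 has no witness among its opened-charts.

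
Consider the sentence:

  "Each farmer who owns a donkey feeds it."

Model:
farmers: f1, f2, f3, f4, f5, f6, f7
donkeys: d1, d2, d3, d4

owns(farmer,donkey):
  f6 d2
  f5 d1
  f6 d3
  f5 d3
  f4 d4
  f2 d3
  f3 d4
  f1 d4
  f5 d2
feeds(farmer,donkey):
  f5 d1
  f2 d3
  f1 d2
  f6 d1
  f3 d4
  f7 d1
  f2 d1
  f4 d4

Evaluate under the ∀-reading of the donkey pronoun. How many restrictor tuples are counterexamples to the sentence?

5

"it" takes "a donkey" as antecedent — a donkey pronoun bound across the clause boundary.
Strong reading: for every (f,d) with owns(f,d), feeds(f,d).
Restrictor pairs: (f1,d4) ✗  (f2,d3) ✓  (f3,d4) ✓  (f4,d4) ✓  (f5,d1) ✓  (f5,d2) ✗  (f5,d3) ✗  (f6,d2) ✗  (f6,d3) ✗
Counterexamples (restrictor pairs failing the scope): 5.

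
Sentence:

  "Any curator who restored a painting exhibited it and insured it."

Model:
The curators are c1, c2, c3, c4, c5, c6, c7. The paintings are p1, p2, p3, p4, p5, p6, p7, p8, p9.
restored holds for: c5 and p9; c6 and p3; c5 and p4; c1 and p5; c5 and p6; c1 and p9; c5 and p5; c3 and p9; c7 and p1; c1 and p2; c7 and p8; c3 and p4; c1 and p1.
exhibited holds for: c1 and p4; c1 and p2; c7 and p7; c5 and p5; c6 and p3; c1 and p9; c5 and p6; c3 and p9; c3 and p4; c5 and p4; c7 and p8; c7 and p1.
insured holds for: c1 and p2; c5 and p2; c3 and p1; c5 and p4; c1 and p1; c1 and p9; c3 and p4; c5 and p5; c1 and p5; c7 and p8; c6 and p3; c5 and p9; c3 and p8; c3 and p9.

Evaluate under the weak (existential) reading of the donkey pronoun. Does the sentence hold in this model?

"it" takes "a painting" as antecedent — a donkey pronoun bound across the clause boundary.
Weak reading: every curator c with some restored-painting has at least one restored-painting p such that exhibited(c,p) ∧ insured(c,p).
Per curator: c1:✓  c3:✓  c5:✓  c6:✓  c7:✓
Every curator in the restrictor has a witness.

True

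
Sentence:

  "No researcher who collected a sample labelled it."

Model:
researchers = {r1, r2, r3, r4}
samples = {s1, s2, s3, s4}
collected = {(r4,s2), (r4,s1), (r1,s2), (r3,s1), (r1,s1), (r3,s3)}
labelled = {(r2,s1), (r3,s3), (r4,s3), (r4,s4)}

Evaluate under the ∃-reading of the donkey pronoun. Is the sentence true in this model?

"it" takes "a sample" as antecedent — a donkey pronoun bound across the clause boundary.
Truth condition: for no (r,s) with collected(r,s) does labelled(r,s) hold.
Restrictor pairs — does the scope hold? (r1,s1):fails  (r1,s2):fails  (r3,s1):fails  (r3,s3):holds  (r4,s1):fails  (r4,s2):fails
Scope holds for 1 pair(s), so the sentence is false.

False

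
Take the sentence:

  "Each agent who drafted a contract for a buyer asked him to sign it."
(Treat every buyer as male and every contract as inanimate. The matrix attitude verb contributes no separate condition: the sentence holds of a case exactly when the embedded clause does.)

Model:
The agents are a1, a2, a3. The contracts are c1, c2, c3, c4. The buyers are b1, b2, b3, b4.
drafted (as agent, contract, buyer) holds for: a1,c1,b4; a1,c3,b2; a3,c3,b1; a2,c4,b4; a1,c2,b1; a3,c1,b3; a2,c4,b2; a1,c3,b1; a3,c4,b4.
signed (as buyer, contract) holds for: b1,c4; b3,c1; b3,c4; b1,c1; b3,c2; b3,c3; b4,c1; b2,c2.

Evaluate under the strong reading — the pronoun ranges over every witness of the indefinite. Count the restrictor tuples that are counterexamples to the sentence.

"him" takes "a buyer" as antecedent and "it" takes "a contract"; both are donkey pronouns co-varying with the restrictor.
Strong reading: for every (a,c,b) with drafted(a,c,b), signed(b,c).
Restrictor triples: (a1,c1,b4)→signed(b4,c1) ✓  (a1,c2,b1)→signed(b1,c2) ✗  (a1,c3,b1)→signed(b1,c3) ✗  (a1,c3,b2)→signed(b2,c3) ✗  (a2,c4,b2)→signed(b2,c4) ✗  (a2,c4,b4)→signed(b4,c4) ✗  (a3,c1,b3)→signed(b3,c1) ✓  (a3,c3,b1)→signed(b1,c3) ✗  (a3,c4,b4)→signed(b4,c4) ✗
Counterexamples (restrictor triples failing the scope): 7.

7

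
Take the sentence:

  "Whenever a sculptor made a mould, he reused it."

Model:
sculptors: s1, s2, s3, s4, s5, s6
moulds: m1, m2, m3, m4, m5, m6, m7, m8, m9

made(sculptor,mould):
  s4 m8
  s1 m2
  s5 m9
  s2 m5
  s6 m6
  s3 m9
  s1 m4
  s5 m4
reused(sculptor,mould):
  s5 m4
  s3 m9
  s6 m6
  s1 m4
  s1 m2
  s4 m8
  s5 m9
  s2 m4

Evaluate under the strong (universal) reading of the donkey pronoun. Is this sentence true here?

"it" takes "a mould" as antecedent — a donkey pronoun bound across the clause boundary.
Strong reading: for every (s,m) with made(s,m), reused(s,m).
Restrictor pairs: (s1,m2) ✓  (s1,m4) ✓  (s2,m5) ✗  (s3,m9) ✓  (s4,m8) ✓  (s5,m4) ✓  (s5,m9) ✓  (s6,m6) ✓
Counterexample: (s2,m5) is in made but fails the scope.

False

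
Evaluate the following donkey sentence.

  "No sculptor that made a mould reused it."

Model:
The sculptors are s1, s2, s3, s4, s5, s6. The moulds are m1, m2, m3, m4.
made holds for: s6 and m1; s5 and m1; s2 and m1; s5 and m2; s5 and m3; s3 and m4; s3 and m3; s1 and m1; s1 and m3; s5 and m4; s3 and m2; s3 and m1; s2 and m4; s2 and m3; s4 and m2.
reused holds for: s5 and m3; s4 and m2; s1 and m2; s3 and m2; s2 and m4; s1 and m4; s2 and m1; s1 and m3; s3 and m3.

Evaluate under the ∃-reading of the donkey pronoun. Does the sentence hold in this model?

False

"it" takes "a mould" as antecedent — a donkey pronoun bound across the clause boundary.
Truth condition: for no (s,m) with made(s,m) does reused(s,m) hold.
Restrictor pairs — does the scope hold? (s1,m1):fails  (s1,m3):holds  (s2,m1):holds  (s2,m3):fails  (s2,m4):holds  (s3,m1):fails  (s3,m2):holds  (s3,m3):holds  (s3,m4):fails  (s4,m2):holds  (s5,m1):fails  (s5,m2):fails  (s5,m3):holds  (s5,m4):fails  (s6,m1):fails
Scope holds for 7 pair(s), so the sentence is false.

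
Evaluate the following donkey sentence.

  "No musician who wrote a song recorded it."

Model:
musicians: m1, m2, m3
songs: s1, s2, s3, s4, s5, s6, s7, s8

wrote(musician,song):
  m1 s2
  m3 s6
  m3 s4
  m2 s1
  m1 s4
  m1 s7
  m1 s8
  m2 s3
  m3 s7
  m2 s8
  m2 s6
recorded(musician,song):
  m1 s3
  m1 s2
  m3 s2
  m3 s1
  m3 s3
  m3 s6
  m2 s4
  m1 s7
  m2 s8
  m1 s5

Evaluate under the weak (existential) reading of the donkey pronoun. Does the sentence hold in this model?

"it" takes "a song" as antecedent — a donkey pronoun bound across the clause boundary.
Truth condition: for no (m,s) with wrote(m,s) does recorded(m,s) hold.
Restrictor pairs — does the scope hold? (m1,s2):holds  (m1,s4):fails  (m1,s7):holds  (m1,s8):fails  (m2,s1):fails  (m2,s3):fails  (m2,s6):fails  (m2,s8):holds  (m3,s4):fails  (m3,s6):holds  (m3,s7):fails
Scope holds for 4 pair(s), so the sentence is false.

False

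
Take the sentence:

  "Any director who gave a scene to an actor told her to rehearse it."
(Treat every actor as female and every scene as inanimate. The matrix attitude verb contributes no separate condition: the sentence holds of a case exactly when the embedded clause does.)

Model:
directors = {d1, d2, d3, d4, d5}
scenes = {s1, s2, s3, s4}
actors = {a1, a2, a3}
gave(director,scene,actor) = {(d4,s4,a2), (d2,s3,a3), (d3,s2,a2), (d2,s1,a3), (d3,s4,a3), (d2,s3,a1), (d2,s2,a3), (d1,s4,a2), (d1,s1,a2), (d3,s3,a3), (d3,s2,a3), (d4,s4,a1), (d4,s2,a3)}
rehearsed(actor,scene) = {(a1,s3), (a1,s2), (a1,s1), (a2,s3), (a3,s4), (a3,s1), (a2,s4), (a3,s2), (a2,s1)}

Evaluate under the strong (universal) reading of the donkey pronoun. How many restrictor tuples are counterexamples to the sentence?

"her" takes "an actor" as antecedent and "it" takes "a scene"; both are donkey pronouns co-varying with the restrictor.
Strong reading: for every (d,s,a) with gave(d,s,a), rehearsed(a,s).
Restrictor triples: (d1,s1,a2)→rehearsed(a2,s1) ✓  (d1,s4,a2)→rehearsed(a2,s4) ✓  (d2,s1,a3)→rehearsed(a3,s1) ✓  (d2,s2,a3)→rehearsed(a3,s2) ✓  (d2,s3,a1)→rehearsed(a1,s3) ✓  (d2,s3,a3)→rehearsed(a3,s3) ✗  (d3,s2,a2)→rehearsed(a2,s2) ✗  (d3,s2,a3)→rehearsed(a3,s2) ✓  (d3,s3,a3)→rehearsed(a3,s3) ✗  (d3,s4,a3)→rehearsed(a3,s4) ✓  (d4,s2,a3)→rehearsed(a3,s2) ✓  (d4,s4,a1)→rehearsed(a1,s4) ✗  (d4,s4,a2)→rehearsed(a2,s4) ✓
Counterexamples (restrictor triples failing the scope): 4.

4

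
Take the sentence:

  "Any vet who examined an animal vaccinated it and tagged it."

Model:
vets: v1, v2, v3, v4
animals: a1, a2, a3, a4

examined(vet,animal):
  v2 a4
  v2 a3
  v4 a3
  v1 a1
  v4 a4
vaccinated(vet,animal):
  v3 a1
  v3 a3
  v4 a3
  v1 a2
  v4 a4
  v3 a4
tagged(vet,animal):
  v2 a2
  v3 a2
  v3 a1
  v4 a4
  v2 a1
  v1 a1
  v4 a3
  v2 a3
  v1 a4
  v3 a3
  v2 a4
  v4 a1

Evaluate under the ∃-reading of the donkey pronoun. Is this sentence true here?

False

"it" takes "an animal" as antecedent — a donkey pronoun bound across the clause boundary.
Weak reading: every vet v with some examined-animal has at least one examined-animal a such that vaccinated(v,a) ∧ tagged(v,a).
Per vet: v1:✗  v2:✗  v4:✓
v1 has no witness among its examined-animals.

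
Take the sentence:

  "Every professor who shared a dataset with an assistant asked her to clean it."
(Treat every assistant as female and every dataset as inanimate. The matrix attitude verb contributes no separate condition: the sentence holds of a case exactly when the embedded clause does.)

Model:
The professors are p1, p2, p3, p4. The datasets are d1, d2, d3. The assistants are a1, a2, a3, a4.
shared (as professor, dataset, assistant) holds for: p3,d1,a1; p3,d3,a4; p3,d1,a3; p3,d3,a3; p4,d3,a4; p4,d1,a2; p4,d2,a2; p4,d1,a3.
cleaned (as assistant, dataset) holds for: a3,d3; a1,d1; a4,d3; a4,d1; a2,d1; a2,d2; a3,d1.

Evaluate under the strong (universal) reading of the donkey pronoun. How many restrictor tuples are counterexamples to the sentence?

0

"her" takes "an assistant" as antecedent and "it" takes "a dataset"; both are donkey pronouns co-varying with the restrictor.
Strong reading: for every (p,d,a) with shared(p,d,a), cleaned(a,d).
Restrictor triples: (p3,d1,a1)→cleaned(a1,d1) ✓  (p3,d1,a3)→cleaned(a3,d1) ✓  (p3,d3,a3)→cleaned(a3,d3) ✓  (p3,d3,a4)→cleaned(a4,d3) ✓  (p4,d1,a2)→cleaned(a2,d1) ✓  (p4,d1,a3)→cleaned(a3,d1) ✓  (p4,d2,a2)→cleaned(a2,d2) ✓  (p4,d3,a4)→cleaned(a4,d3) ✓
Counterexamples (restrictor triples failing the scope): 0.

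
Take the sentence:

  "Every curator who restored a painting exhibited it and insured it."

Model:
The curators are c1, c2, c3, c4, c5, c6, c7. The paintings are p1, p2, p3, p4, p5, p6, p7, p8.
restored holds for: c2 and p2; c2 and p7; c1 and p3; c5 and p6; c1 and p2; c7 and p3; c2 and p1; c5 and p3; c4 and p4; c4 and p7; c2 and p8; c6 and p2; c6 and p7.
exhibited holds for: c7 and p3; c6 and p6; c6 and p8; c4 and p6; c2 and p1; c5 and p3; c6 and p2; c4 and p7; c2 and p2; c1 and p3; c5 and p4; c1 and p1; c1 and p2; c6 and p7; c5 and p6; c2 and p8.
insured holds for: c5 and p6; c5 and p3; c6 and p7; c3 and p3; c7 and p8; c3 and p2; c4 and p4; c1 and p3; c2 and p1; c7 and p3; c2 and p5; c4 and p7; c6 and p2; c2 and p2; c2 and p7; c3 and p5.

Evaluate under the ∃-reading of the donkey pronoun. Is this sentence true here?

True

"it" takes "a painting" as antecedent — a donkey pronoun bound across the clause boundary.
Weak reading: every curator c with some restored-painting has at least one restored-painting p such that exhibited(c,p) ∧ insured(c,p).
Per curator: c1:✓  c2:✓  c4:✓  c5:✓  c6:✓  c7:✓
Every curator in the restrictor has a witness.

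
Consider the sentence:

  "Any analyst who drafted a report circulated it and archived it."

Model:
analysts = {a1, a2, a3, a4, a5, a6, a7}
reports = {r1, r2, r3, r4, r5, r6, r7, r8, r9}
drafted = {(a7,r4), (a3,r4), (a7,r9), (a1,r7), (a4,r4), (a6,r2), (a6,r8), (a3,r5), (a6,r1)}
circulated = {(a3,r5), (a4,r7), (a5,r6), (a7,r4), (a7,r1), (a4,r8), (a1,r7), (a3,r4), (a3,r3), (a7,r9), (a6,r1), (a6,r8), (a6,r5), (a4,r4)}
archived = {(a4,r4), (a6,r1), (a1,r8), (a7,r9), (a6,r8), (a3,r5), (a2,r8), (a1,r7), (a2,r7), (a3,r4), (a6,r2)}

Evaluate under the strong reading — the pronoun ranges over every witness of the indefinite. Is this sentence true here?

"it" takes "a report" as antecedent — a donkey pronoun bound across the clause boundary.
Strong reading: for every (a,r) with drafted(a,r), circulated(a,r) ∧ archived(a,r).
Restrictor pairs: (a1,r7) ✓  (a3,r4) ✓  (a3,r5) ✓  (a4,r4) ✓  (a6,r1) ✓  (a6,r2) ✗  (a6,r8) ✓  (a7,r4) ✗  (a7,r9) ✓
Counterexample: (a6,r2) is in drafted but fails the scope.

False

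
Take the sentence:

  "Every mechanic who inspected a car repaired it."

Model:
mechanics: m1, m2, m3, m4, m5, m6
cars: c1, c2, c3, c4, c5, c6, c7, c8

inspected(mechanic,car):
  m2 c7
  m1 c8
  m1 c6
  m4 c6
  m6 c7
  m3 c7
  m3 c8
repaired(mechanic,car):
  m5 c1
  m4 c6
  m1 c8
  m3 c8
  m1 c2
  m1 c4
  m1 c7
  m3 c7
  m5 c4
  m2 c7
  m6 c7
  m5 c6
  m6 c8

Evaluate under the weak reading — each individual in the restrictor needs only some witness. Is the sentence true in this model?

True

"it" takes "a car" as antecedent — a donkey pronoun bound across the clause boundary.
Weak reading: every mechanic m with some inspected-car has at least one inspected-car c such that repaired(m,c).
Per mechanic: m1:✓  m2:✓  m3:✓  m4:✓  m6:✓
Every mechanic in the restrictor has a witness.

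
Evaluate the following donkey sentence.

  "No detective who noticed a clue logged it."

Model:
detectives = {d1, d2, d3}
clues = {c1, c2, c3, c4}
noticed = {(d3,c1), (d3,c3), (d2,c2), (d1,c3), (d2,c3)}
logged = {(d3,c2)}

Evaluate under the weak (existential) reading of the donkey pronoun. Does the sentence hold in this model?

"it" takes "a clue" as antecedent — a donkey pronoun bound across the clause boundary.
Truth condition: for no (d,c) with noticed(d,c) does logged(d,c) hold.
Restrictor pairs — does the scope hold? (d1,c3):fails  (d2,c2):fails  (d2,c3):fails  (d3,c1):fails  (d3,c3):fails
Scope holds for no restrictor pair, so the sentence is true.

True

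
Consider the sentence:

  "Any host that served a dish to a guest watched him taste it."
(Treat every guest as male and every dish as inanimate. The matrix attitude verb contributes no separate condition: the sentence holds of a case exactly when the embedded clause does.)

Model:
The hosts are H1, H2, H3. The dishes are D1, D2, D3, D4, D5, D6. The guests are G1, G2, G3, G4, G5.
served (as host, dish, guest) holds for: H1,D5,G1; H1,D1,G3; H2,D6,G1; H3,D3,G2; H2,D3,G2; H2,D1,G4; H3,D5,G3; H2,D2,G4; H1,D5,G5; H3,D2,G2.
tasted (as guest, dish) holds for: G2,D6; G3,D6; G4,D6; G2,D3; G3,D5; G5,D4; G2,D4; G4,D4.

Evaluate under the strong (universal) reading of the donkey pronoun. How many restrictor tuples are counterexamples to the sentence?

7

"him" takes "a guest" as antecedent and "it" takes "a dish"; both are donkey pronouns co-varying with the restrictor.
Strong reading: for every (h,d,g) with served(h,d,g), tasted(g,d).
Restrictor triples: (H1,D1,G3)→tasted(G3,D1) ✗  (H1,D5,G1)→tasted(G1,D5) ✗  (H1,D5,G5)→tasted(G5,D5) ✗  (H2,D1,G4)→tasted(G4,D1) ✗  (H2,D2,G4)→tasted(G4,D2) ✗  (H2,D3,G2)→tasted(G2,D3) ✓  (H2,D6,G1)→tasted(G1,D6) ✗  (H3,D2,G2)→tasted(G2,D2) ✗  (H3,D3,G2)→tasted(G2,D3) ✓  (H3,D5,G3)→tasted(G3,D5) ✓
Counterexamples (restrictor triples failing the scope): 7.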